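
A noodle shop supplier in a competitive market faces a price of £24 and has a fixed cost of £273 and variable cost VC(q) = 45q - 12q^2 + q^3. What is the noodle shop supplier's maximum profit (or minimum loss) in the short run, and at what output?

AVC = 45 - 12q + q^2; min AVC = £9 at q = 6. Since P = £24 ≥ min AVC, the firm produces.
MC = 45 - 24q + 3q^2. Setting P = MC and taking the root on the rising branch gives q* = 7.
TR = 24·7 = 168. TC = 273 + 70 = 343. Profit = 168 − 343 = -£175.
By producing, the firm covers all variable cost plus £98 of fixed cost; shutting down would lose the full £273.

Profit = -£175 at q = 7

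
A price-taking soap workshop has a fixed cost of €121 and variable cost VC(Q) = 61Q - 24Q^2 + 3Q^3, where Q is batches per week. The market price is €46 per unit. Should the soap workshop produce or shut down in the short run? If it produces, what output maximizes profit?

Produce at Q = 5

From TC, MC = TC'(Q) = 61 - 48Q + 9Q^2 and AVC = VC/Q = 61 - 24Q + 3Q^2.
AVC is minimized where dAVC/dQ = -24 + 6Q = 0, at Q = 4; min AVC = 61 - 24·4 + 3·4^2 = €13.
Since P = €46 ≥ min AVC = €13, price covers variable cost and the firm should produce.
Solving P = MC: 15 - 48Q + 9Q^2 = 0 ⇒ Q = 1/3 or 5. On the upward-sloping branch, Q* = 5.
Check: AVC at Q = 5 is €16 ≤ P, so revenue covers variable cost.
Profit = P·Q − TC = 46·5 − 201 = €29.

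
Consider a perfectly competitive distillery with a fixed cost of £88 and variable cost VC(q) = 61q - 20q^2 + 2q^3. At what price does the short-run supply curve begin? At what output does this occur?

The shutdown price is the minimum of AVC. VC = 61q - 20q^2 + 2q^3, so AVC = 61 - 20q + 2q^2.
At the minimum of AVC, MC = AVC. MC = 61 - 40q + 6q^2; setting MC = AVC gives 4q^2 - 20q = 0, so q = 5. min AVC = 11.
For P < £11 the firm produces nothing.

£11 per unit, at q = 5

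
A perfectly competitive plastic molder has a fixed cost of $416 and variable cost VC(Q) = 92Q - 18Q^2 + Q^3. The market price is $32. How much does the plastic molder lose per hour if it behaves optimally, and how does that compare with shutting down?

AVC = 92 - 18Q + Q^2; min AVC = $11 at Q = 9. Since P = $32 ≥ min AVC, the firm produces.
MC = 92 - 36Q + 3Q^2. Setting P = MC and taking the root on the rising branch gives Q* = 10.
TR = 32·10 = 320. TC = 416 + 120 = 536. Profit = 320 − 536 = -$216.
Shutting down would mean losing the fixed cost of $416, so operating at a loss of $216 is better by $200.

Profit = -$216 at Q = 10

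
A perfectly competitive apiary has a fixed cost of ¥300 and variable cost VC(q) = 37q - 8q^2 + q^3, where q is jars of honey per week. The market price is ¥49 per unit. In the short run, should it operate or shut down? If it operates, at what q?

Produce at q = 6

Variable cost is VC = 37q - 8q^2 + q^3, so AVC = VC/q = 37 - 8q + q^2 and MC = dTC/dq = 37 - 16q + 3q^2.
AVC is minimized where dAVC/dq = -8 + 2q = 0, at q = 4; min AVC = 37 - 8·4 + 4^2 = ¥21.
Because ¥49 ≥ ¥21, revenue can cover variable cost; the firm operates.
P = MC gives -12 - 16q + 3q^2 = 0, with roots -2/3 and 6. Take the larger (rising MC): q* = 6.
Check: AVC at q = 6 is ¥25 ≤ P, so revenue covers variable cost.
Profit = P·q − TC = 49·6 − 450 = -¥156, a loss, but smaller than the ¥300 fixed cost the firm would lose by shutting down.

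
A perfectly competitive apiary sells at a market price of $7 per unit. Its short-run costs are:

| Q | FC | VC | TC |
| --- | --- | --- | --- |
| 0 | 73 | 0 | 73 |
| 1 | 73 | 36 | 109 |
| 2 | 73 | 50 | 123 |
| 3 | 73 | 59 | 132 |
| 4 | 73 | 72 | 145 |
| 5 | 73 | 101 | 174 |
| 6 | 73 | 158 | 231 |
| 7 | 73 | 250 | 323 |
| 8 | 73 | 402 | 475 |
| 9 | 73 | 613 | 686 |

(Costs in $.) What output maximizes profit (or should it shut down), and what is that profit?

Q = 0 (shut down); profit = -$73

Profit at each row (π = 7Q − TC): Q=0: -73; Q=1: -102; Q=2: -109; Q=3: -111; Q=4: -117; Q=5: -139; Q=6: -189; Q=7: -274; Q=8: -419; Q=9: -623.
Profit is highest at Q = 0. Equivalently, the lowest AVC in the table is 72/4 ≈ $18 at Q = 4, and P = $7 falls below it — price never covers variable cost, so the firm shuts down and loses only its fixed cost.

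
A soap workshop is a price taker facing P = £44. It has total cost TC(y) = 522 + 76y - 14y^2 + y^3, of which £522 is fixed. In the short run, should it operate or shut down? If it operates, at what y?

Produce at y = 8

Variable cost is VC = 76y - 14y^2 + y^3, so AVC = VC/y = 76 - 14y + y^2 and MC = dTC/dy = 76 - 28y + 3y^2.
AVC is minimized where dAVC/dy = -14 + 2y = 0, at y = 7; min AVC = 76 - 14·7 + 7^2 = £27.
Because £44 ≥ £27, revenue can cover variable cost; the firm operates.
P = MC gives 32 - 28y + 3y^2 = 0, with roots 4/3 and 8. Take the larger (rising MC): y* = 8.
Check: AVC at y = 8 is £28 ≤ P, so revenue covers variable cost.
Profit = P·y − TC = 44·8 − 746 = -£394, a loss, but smaller than the £522 fixed cost the firm would lose by shutting down.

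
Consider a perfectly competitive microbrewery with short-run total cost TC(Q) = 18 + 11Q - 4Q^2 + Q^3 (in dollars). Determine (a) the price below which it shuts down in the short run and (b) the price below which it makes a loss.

Shutdown price = $7; break-even price = $14

Shutdown price = min AVC. AVC = 11 - 4Q + Q^2, with vertex at Q = 2 and minimum $7.
ATC = 18/Q + 11 - 4Q + Q^2. Setting dATC/dQ = −18/Q^2 − 4 + 2Q = 0 gives Q = 3 (since 2·3^3 − 4·3^2 = 18).
min ATC = 18/3 + 11 − 4·3 + 3^2 = $14. That is the break-even price.
For $7 ≤ P < $14 the firm produces at a loss; below $7 it shuts down.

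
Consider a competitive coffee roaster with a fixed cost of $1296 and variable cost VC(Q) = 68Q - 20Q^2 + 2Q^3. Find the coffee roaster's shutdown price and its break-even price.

Shutdown price = min AVC. AVC = 68 - 20Q + 2Q^2, with vertex at Q = 5 and minimum $18.
ATC = 1296/Q + 68 - 20Q + 2Q^2. Setting dATC/dQ = −1296/Q^2 − 20 + 4Q = 0 gives Q = 9 (since 4·9^3 − 20·9^2 = 1296).
min ATC = 1296/9 + 68 − 20·9 + 2·9^2 = $194. That is the break-even price.
Between these two prices the firm operates at a loss; above $194 it earns a profit.

Shutdown price = $18; break-even price = $194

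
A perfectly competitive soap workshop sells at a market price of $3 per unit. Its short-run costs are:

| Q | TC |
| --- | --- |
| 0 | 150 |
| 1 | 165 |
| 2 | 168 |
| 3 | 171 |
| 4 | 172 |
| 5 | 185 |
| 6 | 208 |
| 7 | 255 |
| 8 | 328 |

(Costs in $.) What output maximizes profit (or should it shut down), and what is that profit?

Tabulate TR − TC: Q=0: -150; Q=1: -162; Q=2: -162; Q=3: -162; Q=4: -160; Q=5: -170; Q=6: -190; Q=7: -234; Q=8: -304.
Profit is highest at Q = 0. Equivalently, the lowest AVC in the table is 22/4 ≈ $5.50 at Q = 4, and P = $3 falls below it — price never covers variable cost, so the firm shuts down and loses only its fixed cost.

Q = 0 (shut down); profit = -$150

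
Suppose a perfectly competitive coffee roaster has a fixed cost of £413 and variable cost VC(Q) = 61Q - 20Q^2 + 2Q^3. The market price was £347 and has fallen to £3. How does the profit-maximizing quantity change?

MC = 61 - 40Q + 6Q^2; the shutdown threshold is min AVC = £11 (at Q = 5).
With P = £347 above the shutdown price, P = MC gives Q = 11.
At P = £3 < min AVC = £11, price no longer covers variable cost at any output, so the firm shuts down: Q = 0.

Output falls from 11 to 0 (the firm shuts down)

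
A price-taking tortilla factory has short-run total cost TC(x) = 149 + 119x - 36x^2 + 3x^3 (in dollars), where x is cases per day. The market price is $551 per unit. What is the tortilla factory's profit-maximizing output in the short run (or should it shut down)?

Produce at x = 12

From TC, MC = TC'(x) = 119 - 72x + 9x^2 and AVC = VC/x = 119 - 36x + 3x^2.
The AVC parabola has its vertex at x = 36/6 = 6, where AVC = 119 - 36·6 + 3·6^2 = $11.
Because $551 ≥ $11, revenue can cover variable cost; the firm operates.
Solving P = MC: -432 - 72x + 9x^2 = 0 ⇒ x = -4 or 12. On the upward-sloping branch, x* = 12.
Check: AVC at x = 12 is $119 ≤ P, so revenue covers variable cost.
Profit = P·x − TC = 551·12 − 1577 = $5035.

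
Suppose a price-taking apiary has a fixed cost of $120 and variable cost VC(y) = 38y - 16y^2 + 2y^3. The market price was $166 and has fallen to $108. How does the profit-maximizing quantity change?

AVC = 38 - 16y + 2y^2, minimized at y = 4 where min AVC = $6. MC = 38 - 32y + 6y^2.
At P = $166 ≥ min AVC, set P = MC on the rising branch: y = 8.
At P = $108 ≥ min AVC, set P = MC: y = 7. The firm stays open but cuts output.

Output falls from 8 to 7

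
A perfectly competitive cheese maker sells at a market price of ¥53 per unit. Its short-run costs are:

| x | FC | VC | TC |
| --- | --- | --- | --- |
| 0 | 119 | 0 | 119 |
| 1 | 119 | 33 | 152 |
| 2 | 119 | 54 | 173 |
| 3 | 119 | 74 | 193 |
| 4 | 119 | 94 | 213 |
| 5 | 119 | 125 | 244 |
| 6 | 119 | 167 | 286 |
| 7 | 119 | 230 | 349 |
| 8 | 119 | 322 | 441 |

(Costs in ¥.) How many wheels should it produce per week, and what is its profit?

Compute π = P·x − TC at each output: x=0: -119; x=1: -99; x=2: -67; x=3: -34; x=4: -1; x=5: 21; x=6: 32; x=7: 22; x=8: -17.
Profit is maximized at x = 6. AVC there is 167/6 = ¥27.83 ≤ P, so producing beats shutting down (which would give -¥119).

x = 6; profit = ¥32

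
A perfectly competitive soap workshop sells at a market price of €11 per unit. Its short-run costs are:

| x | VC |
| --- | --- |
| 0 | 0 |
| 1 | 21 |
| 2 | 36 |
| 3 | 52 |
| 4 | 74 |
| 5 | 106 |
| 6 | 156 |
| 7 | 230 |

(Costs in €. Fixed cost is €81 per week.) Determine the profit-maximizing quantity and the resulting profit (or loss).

x = 0 (shut down); profit = -€81

Profit at each row (π = 11x − TC): x=0: -81; x=1: -91; x=2: -95; x=3: -100; x=4: -111; x=5: -132; x=6: -171; x=7: -234.
Profit is highest at x = 0. Equivalently, the lowest AVC in the table is 52/3 ≈ €17.33 at x = 3, and P = €11 falls below it — price never covers variable cost, so the firm shuts down and loses only its fixed cost.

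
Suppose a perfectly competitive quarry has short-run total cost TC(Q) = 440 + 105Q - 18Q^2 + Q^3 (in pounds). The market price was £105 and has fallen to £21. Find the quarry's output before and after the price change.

MC = 105 - 36Q + 3Q^2; the shutdown threshold is min AVC = £24 (at Q = 9).
At P = £105 ≥ min AVC, set P = MC on the rising branch: Q = 12.
At P = £21 < min AVC = £24, price no longer covers variable cost at any output, so the firm shuts down: Q = 0.

Output falls from 12 to 0 (the firm shuts down)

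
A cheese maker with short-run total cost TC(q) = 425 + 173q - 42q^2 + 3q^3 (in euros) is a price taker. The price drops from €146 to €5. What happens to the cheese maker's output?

MC = 173 - 84q + 9q^2; the shutdown threshold is min AVC = €26 (at q = 7).
With P = €146 above the shutdown price, P = MC gives q = 9.
At P = €5 < min AVC = €26, price no longer covers variable cost at any output, so the firm shuts down: q = 0.

Output falls from 9 to 0 (the firm shuts down)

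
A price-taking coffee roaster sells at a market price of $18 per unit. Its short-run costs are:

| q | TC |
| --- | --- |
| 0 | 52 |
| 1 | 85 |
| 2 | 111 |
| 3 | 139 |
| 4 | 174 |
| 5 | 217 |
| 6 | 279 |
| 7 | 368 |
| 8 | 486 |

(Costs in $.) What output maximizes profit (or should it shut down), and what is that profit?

q = 0 (shut down); profit = -$52

Profit at each row (π = 18q − TC): q=0: -52; q=1: -67; q=2: -75; q=3: -85; q=4: -102; q=5: -127; q=6: -171; q=7: -242; q=8: -342.
Profit is highest at q = 0. Equivalently, the lowest AVC in the table is 87/3 ≈ $29 at q = 3, and P = $18 falls below it — price never covers variable cost, so the firm shuts down and loses only its fixed cost.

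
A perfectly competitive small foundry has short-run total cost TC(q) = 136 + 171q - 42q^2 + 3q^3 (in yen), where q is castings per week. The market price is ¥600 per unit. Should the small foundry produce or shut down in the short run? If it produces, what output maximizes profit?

Produce at q = 13

Strip out fixed cost: VC = 171q - 42q^2 + 3q^3. Then AVC = 171 - 42q + 3q^2 and MC = 171 - 84q + 9q^2.
AVC is minimized where dAVC/dq = -42 + 6q = 0, at q = 7; min AVC = 171 - 42·7 + 3·7^2 = ¥24.
P = ¥600 exceeds min AVC = ¥24, so the firm stays open.
Solving P = MC: -429 - 84q + 9q^2 = 0 ⇒ q = -11/3 or 13. On the upward-sloping branch, q* = 13.
Check: AVC at q = 13 is ¥132 ≤ P, so revenue covers variable cost.
Profit = P·q − TC = 600·13 − 1852 = ¥5948.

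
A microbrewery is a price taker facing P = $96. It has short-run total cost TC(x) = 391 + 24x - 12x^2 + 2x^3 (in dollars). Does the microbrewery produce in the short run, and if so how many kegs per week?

From TC, MC = TC'(x) = 24 - 24x + 6x^2 and AVC = VC/x = 24 - 12x + 2x^2.
The AVC parabola has its vertex at x = 12/4 = 3, where AVC = 24 - 12·3 + 2·3^2 = $6.
P = $96 exceeds min AVC = $6, so the firm stays open.
Solving P = MC: -72 - 24x + 6x^2 = 0 ⇒ x = -2 or 6. On the upward-sloping branch, x* = 6.
Check: AVC at x = 6 is $24 ≤ P, so revenue covers variable cost.
Profit = P·x − TC = 96·6 − 535 = $41.

Produce at x = 6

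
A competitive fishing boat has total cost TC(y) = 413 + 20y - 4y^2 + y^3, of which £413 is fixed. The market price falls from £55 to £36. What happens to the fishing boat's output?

Output falls from 5 to 4

AVC = 20 - 4y + y^2, minimized at y = 2 where min AVC = £16. MC = 20 - 8y + 3y^2.
At P = £55 ≥ min AVC, set P = MC on the rising branch: y = 5.
At P = £36 ≥ min AVC, set P = MC: y = 4. The firm stays open but cuts output.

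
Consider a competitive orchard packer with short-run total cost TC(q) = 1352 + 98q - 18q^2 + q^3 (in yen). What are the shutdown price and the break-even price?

AVC = 98 - 18q + q^2; minimized at q = 9, giving min AVC = ¥17. That is the shutdown price.
ATC = 1352/q + 98 - 18q + q^2. Setting dATC/dq = −1352/q^2 − 18 + 2q = 0 gives q = 13 (since 2·13^3 − 18·13^2 = 1352).
min ATC = 1352/13 + 98 − 18·13 + 13^2 = ¥137. That is the break-even price.
For ¥17 ≤ P < ¥137 the firm produces at a loss; below ¥17 it shuts down.

Shutdown price = ¥17; break-even price = ¥137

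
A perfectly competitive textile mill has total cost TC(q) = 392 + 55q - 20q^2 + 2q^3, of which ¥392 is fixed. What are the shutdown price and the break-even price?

Shutdown price = min AVC. AVC = 55 - 20q + 2q^2, with vertex at q = 5 and minimum ¥5.
ATC = 392/q + 55 - 20q + 2q^2. Setting dATC/dq = −392/q^2 − 20 + 4q = 0 gives q = 7 (since 4·7^3 − 20·7^2 = 392).
min ATC = 392/7 + 55 − 20·7 + 2·7^2 = ¥69. That is the break-even price.
For ¥5 ≤ P < ¥69 the firm produces at a loss; below ¥5 it shuts down.

Shutdown price = ¥5; break-even price = ¥69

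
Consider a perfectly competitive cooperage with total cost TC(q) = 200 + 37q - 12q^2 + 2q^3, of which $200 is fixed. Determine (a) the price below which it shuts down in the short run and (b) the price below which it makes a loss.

AVC = 37 - 12q + 2q^2; minimized at q = 3, giving min AVC = $19. That is the shutdown price.
ATC = 200/q + 37 - 12q + 2q^2. Setting dATC/dq = −200/q^2 − 12 + 4q = 0 gives q = 5 (since 4·5^3 − 12·5^2 = 200).
min ATC = 200/5 + 37 − 12·5 + 2·5^2 = $67. That is the break-even price.
For $19 ≤ P < $67 the firm produces at a loss; below $19 it shuts down.

Shutdown price = $19; break-even price = $67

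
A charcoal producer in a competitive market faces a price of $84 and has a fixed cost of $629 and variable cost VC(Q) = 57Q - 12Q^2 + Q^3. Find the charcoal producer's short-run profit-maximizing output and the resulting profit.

AVC = 57 - 12Q + Q^2; min AVC = $21 at Q = 6. Since P = $84 ≥ min AVC, the firm produces.
With MC = 57 - 24Q + 3Q^2, P = MC on the upward-sloping part at Q* = 9.
TR = 84·9 = 756. TC = 629 + 270 = 899. Profit = 756 − 899 = -$143.
By producing, the firm covers all variable cost plus $486 of fixed cost; shutting down would lose the full $629.

Profit = -$143 at Q = 9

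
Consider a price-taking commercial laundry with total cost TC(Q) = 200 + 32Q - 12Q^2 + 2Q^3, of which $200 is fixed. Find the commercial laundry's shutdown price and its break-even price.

Shutdown price = $14; break-even price = $62

AVC = 32 - 12Q + 2Q^2; minimized at Q = 3, giving min AVC = $14. That is the shutdown price.
ATC = 200/Q + 32 - 12Q + 2Q^2. Setting dATC/dQ = −200/Q^2 − 12 + 4Q = 0 gives Q = 5 (since 4·5^3 − 12·5^2 = 200).
min ATC = 200/5 + 32 − 12·5 + 2·5^2 = $62. That is the break-even price.
For $14 ≤ P < $62 the firm produces at a loss; below $14 it shuts down.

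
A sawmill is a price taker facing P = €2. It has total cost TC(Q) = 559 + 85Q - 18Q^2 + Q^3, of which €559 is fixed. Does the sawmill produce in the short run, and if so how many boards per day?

Variable cost is VC = 85Q - 18Q^2 + Q^3, so AVC = VC/Q = 85 - 18Q + Q^2 and MC = dTC/dQ = 85 - 36Q + 3Q^2.
AVC hits its minimum where MC = AVC, at Q = 9, giving min AVC = 85 - 18·9 + 9^2 = €4.
P = €2 lies below min AVC = €4; no output level covers variable cost.
Shutting down limits the loss to fixed cost, €559.

Shut down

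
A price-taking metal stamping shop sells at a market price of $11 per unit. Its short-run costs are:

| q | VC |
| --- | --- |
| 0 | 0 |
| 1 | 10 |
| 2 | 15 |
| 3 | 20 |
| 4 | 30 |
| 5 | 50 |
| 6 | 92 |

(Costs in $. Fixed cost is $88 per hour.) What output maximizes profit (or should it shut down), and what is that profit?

q = 4; profit = -$74

Compute π = P·q − TC at each output: q=0: -88; q=1: -87; q=2: -81; q=3: -75; q=4: -74; q=5: -83; q=6: -114.
Profit is maximized at q = 4. AVC there is 30/4 = $7.50 ≤ P, so producing beats shutting down (which would give -$88).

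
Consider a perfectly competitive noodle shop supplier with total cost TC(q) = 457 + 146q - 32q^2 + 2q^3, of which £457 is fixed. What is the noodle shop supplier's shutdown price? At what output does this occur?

Short-run supply begins at min AVC. From VC = 146q - 32q^2 + 2q^3, AVC = 146 - 32q + 2q^2.
At the minimum of AVC, MC = AVC. MC = 146 - 64q + 6q^2; setting MC = AVC gives 4q^2 - 32q = 0, so q = 8. min AVC = 18.
So the shutdown price is £18.

£18 per unit, at q = 8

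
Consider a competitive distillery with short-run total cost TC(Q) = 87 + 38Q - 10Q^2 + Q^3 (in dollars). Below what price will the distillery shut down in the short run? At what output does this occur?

$13 per unit, at Q = 5

The firm shuts down when price falls below the minimum of average variable cost. AVC = VC/Q = 38 - 10Q + Q^2.
dAVC/dQ = -10 + 2Q = 0 gives Q = 5. min AVC = 38 - 10·5 + 5^2 = 13.
The firm shuts down for any P below $13.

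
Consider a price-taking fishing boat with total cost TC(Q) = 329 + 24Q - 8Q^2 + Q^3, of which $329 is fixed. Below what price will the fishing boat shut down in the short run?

Short-run supply begins at min AVC. From VC = 24Q - 8Q^2 + Q^3, AVC = 24 - 8Q + Q^2.
At the minimum of AVC, MC = AVC. MC = 24 - 16Q + 3Q^2; setting MC = AVC gives 2Q^2 - 8Q = 0, so Q = 4. min AVC = 8.
For P < $8 the firm produces nothing.

$8 per unit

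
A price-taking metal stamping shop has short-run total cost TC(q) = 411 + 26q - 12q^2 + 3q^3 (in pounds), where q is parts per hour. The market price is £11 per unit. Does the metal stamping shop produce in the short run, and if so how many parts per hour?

Shut down

Strip out fixed cost: VC = 26q - 12q^2 + 3q^3. Then AVC = 26 - 12q + 3q^2 and MC = 26 - 24q + 9q^2.
AVC hits its minimum where MC = AVC, at q = 2, giving min AVC = 26 - 12·2 + 3·2^2 = £14.
With P < min AVC (£11 < £14), every unit sold adds to the loss.
The firm minimizes its loss by shutting down and losing only its fixed cost of £411.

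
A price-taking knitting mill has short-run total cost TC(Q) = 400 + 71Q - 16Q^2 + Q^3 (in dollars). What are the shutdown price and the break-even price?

Shutdown price = $7; break-even price = $51

AVC = 71 - 16Q + Q^2; minimized at Q = 8, giving min AVC = $7. That is the shutdown price.
ATC = 400/Q + 71 - 16Q + Q^2. Setting dATC/dQ = −400/Q^2 − 16 + 2Q = 0 gives Q = 10 (since 2·10^3 − 16·10^2 = 400).
min ATC = 400/10 + 71 − 16·10 + 10^2 = $51. That is the break-even price.
Between these two prices the firm operates at a loss; above $51 it earns a profit.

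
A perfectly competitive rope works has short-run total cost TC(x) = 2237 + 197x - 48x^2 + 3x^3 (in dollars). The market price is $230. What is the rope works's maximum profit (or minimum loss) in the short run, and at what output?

AVC = 197 - 48x + 3x^2; min AVC = $5 at x = 8. Since P = $230 ≥ min AVC, the firm produces.
With MC = 197 - 96x + 9x^2, P = MC on the upward-sloping part at x* = 11.
TR = 230·11 = 2530. TC = 2237 + 352 = 2589. Profit = 2530 − 2589 = -$59.
Shutting down would mean losing the fixed cost of $2237, so operating at a loss of $59 is better by $2178.

Profit = -$59 at x = 11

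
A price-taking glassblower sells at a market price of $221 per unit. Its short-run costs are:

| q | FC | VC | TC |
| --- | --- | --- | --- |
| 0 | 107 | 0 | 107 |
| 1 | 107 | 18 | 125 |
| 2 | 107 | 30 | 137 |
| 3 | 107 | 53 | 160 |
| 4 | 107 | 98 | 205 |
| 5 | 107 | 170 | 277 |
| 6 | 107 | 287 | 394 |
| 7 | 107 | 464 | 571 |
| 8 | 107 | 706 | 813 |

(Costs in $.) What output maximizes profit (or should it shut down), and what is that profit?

q = 7; profit = $976

Profit at each row (π = 221q − TC): q=0: -107; q=1: 96; q=2: 305; q=3: 503; q=4: 679; q=5: 828; q=6: 932; q=7: 976; q=8: 955.
Profit is maximized at q = 7. AVC there is 464/7 = $66.29 ≤ P, so producing beats shutting down (which would give -$107).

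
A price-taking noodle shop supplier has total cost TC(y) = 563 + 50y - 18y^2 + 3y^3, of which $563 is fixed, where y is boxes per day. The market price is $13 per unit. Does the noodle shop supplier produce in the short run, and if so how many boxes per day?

Shut down

From TC, MC = TC'(y) = 50 - 36y + 9y^2 and AVC = VC/y = 50 - 18y + 3y^2.
The AVC parabola has its vertex at y = 18/6 = 3, where AVC = 50 - 18·3 + 3·3^2 = $23.
With P < min AVC ($13 < $23), every unit sold adds to the loss.
The firm minimizes its loss by shutting down and losing only its fixed cost of $563.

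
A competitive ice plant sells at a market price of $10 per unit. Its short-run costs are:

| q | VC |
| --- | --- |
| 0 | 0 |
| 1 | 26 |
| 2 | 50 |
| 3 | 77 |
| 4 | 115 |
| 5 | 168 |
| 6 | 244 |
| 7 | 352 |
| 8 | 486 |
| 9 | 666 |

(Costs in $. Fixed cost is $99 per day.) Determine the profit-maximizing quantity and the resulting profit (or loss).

q = 0 (shut down); profit = -$99

Compute π = P·q − TC at each output: q=0: -99; q=1: -115; q=2: -129; q=3: -146; q=4: -174; q=5: -217; q=6: -283; q=7: -381; q=8: -505; q=9: -675.
Profit is highest at q = 0. Equivalently, the lowest AVC in the table is 50/2 ≈ $25 at q = 2, and P = $10 falls below it — price never covers variable cost, so the firm shuts down and loses only its fixed cost.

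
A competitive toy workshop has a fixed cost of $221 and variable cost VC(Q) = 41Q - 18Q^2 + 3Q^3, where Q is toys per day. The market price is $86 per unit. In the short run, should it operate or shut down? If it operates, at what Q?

Variable cost is VC = 41Q - 18Q^2 + 3Q^3, so AVC = VC/Q = 41 - 18Q + 3Q^2 and MC = dTC/dQ = 41 - 36Q + 9Q^2.
AVC is minimized where dAVC/dQ = -18 + 6Q = 0, at Q = 3; min AVC = 41 - 18·3 + 3·3^2 = $14.
P = $86 exceeds min AVC = $14, so the firm stays open.
P = MC gives -45 - 36Q + 9Q^2 = 0, with roots -1 and 5. Take the larger (rising MC): Q* = 5.
Check: AVC at Q = 5 is $26 ≤ P, so revenue covers variable cost.
Profit = P·Q − TC = 86·5 − 351 = $79.

Produce at Q = 5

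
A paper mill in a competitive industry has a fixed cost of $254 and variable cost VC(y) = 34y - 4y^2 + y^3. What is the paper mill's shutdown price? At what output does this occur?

$30 per unit, at y = 2

The firm shuts down when price falls below the minimum of average variable cost. AVC = VC/y = 34 - 4y + y^2.
dAVC/dy = -4 + 2y = 0 gives y = 2. min AVC = 34 - 4·2 + 2^2 = 30.
For P < $30 the firm produces nothing.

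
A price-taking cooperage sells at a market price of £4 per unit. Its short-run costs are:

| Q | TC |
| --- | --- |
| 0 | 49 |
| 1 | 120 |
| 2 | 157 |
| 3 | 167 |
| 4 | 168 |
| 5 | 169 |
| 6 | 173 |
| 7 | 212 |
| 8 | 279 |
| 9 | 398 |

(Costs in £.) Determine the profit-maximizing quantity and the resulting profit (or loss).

Compute π = P·Q − TC at each output: Q=0: -49; Q=1: -116; Q=2: -149; Q=3: -155; Q=4: -152; Q=5: -149; Q=6: -149; Q=7: -184; Q=8: -247; Q=9: -362.
Profit is highest at Q = 0. Equivalently, the lowest AVC in the table is 124/6 ≈ £20.67 at Q = 6, and P = £4 falls below it — price never covers variable cost, so the firm shuts down and loses only its fixed cost.

Q = 0 (shut down); profit = -£49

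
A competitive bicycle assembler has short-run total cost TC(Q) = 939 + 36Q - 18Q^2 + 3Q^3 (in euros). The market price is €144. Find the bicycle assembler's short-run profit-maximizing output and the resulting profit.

AVC = 36 - 18Q + 3Q^2; min AVC = €9 at Q = 3. Since P = €144 ≥ min AVC, the firm produces.
With MC = 36 - 36Q + 9Q^2, P = MC on the upward-sloping part at Q* = 6.
TR = 144·6 = 864. TC = 939 + 216 = 1155. Profit = 864 − 1155 = -€291.
By producing, the firm covers all variable cost plus €648 of fixed cost; shutting down would lose the full €939.

Profit = -€291 at Q = 6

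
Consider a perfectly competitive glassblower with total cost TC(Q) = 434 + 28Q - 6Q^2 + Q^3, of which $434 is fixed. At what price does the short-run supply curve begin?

The shutdown price is the minimum of AVC. VC = 28Q - 6Q^2 + Q^3, so AVC = 28 - 6Q + Q^2.
At the minimum of AVC, MC = AVC. MC = 28 - 12Q + 3Q^2; setting MC = AVC gives 2Q^2 - 6Q = 0, so Q = 3. min AVC = 19.
For P < $19 the firm produces nothing.

$19 per unit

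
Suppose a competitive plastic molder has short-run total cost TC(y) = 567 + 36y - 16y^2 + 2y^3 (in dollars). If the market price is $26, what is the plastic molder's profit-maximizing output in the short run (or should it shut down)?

Produce at y = 5

Strip out fixed cost: VC = 36y - 16y^2 + 2y^3. Then AVC = 36 - 16y + 2y^2 and MC = 36 - 32y + 6y^2.
AVC is minimized where dAVC/dy = -16 + 4y = 0, at y = 4; min AVC = 36 - 16·4 + 2·4^2 = $4.
Since P = $26 ≥ min AVC = $4, price covers variable cost and the firm should produce.
P = MC gives 10 - 32y + 6y^2 = 0, with roots 1/3 and 5. Take the larger (rising MC): y* = 5.
Check: AVC at y = 5 is $6 ≤ P, so revenue covers variable cost.
Profit = P·y − TC = 26·5 − 597 = -$467, a loss, but smaller than the $567 fixed cost the firm would lose by shutting down.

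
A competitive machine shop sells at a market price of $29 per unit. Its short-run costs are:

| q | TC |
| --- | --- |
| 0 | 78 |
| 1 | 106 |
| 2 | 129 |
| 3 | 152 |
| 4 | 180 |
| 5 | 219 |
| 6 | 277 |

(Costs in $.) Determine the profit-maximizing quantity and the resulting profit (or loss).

q = 4; profit = -$64

Compute π = P·q − TC at each output: q=0: -78; q=1: -77; q=2: -71; q=3: -65; q=4: -64; q=5: -74; q=6: -103.
Profit is maximized at q = 4. AVC there is 102/4 = $25.50 ≤ P, so producing beats shutting down (which would give -$78).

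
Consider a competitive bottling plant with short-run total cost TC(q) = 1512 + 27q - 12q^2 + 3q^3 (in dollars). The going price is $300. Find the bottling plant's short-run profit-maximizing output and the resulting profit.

AVC = 27 - 12q + 3q^2; min AVC = $15 at q = 2. Since P = $300 ≥ min AVC, the firm produces.
MC = 27 - 24q + 9q^2. Setting P = MC and taking the root on the rising branch gives q* = 7.
TR = 300·7 = 2100. TC = 1512 + 630 = 2142. Profit = 2100 − 2142 = -$42.
By producing, the firm covers all variable cost plus $1470 of fixed cost; shutting down would lose the full $1512.

Profit = -$42 at q = 7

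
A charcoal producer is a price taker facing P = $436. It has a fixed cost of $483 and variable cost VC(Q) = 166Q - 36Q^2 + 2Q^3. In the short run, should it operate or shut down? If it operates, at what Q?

Produce at Q = 15

Strip out fixed cost: VC = 166Q - 36Q^2 + 2Q^3. Then AVC = 166 - 36Q + 2Q^2 and MC = 166 - 72Q + 6Q^2.
AVC hits its minimum where MC = AVC, at Q = 9, giving min AVC = 166 - 36·9 + 2·9^2 = $4.
Since P = $436 ≥ min AVC = $4, price covers variable cost and the firm should produce.
P = MC gives -270 - 72Q + 6Q^2 = 0, with roots -3 and 15. Take the larger (rising MC): Q* = 15.
Check: AVC at Q = 15 is $76 ≤ P, so revenue covers variable cost.
Profit = P·Q − TC = 436·15 − 1623 = $4917.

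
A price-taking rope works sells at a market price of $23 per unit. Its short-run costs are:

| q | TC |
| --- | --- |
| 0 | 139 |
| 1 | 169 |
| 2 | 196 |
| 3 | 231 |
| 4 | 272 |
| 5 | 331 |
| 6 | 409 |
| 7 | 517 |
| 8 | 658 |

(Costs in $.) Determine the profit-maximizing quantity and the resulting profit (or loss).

q = 0 (shut down); profit = -$139

Tabulate TR − TC: q=0: -139; q=1: -146; q=2: -150; q=3: -162; q=4: -180; q=5: -216; q=6: -271; q=7: -356; q=8: -474.
Profit is highest at q = 0. Equivalently, the lowest AVC in the table is 57/2 ≈ $28.50 at q = 2, and P = $23 falls below it — price never covers variable cost, so the firm shuts down and loses only its fixed cost.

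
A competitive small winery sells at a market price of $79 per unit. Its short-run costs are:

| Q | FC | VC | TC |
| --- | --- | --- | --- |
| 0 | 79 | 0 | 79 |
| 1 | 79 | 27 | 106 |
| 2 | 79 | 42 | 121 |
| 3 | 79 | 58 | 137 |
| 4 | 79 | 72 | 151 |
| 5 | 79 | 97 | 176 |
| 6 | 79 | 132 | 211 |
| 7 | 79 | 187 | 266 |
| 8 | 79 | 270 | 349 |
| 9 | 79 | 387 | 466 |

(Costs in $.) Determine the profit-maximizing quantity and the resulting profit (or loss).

Tabulate TR − TC: Q=0: -79; Q=1: -27; Q=2: 37; Q=3: 100; Q=4: 165; Q=5: 219; Q=6: 263; Q=7: 287; Q=8: 283; Q=9: 245.
Profit is maximized at Q = 7. AVC there is 187/7 = $26.71 ≤ P, so producing beats shutting down (which would give -$79).

Q = 7; profit = $287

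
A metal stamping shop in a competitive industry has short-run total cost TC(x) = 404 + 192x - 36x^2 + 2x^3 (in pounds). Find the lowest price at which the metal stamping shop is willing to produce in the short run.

Short-run supply begins at min AVC. From VC = 192x - 36x^2 + 2x^3, AVC = 192 - 36x + 2x^2.
At the minimum of AVC, MC = AVC. MC = 192 - 72x + 6x^2; setting MC = AVC gives 4x^2 - 36x = 0, so x = 9. min AVC = 30.
So the shutdown price is £30.

£30 per unit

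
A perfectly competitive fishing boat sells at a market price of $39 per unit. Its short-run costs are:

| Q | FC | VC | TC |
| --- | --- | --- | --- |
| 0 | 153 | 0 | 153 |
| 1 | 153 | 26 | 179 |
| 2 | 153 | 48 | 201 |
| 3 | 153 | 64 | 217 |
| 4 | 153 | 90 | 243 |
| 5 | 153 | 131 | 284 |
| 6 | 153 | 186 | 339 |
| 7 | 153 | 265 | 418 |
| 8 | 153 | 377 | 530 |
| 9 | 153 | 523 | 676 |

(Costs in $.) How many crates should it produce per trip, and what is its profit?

Q = 4; profit = -$87

Profit at each row (π = 39Q − TC): Q=0: -153; Q=1: -140; Q=2: -123; Q=3: -100; Q=4: -87; Q=5: -89; Q=6: -105; Q=7: -145; Q=8: -218; Q=9: -325.
Profit is maximized at Q = 4. AVC there is 90/4 = $22.50 ≤ P, so producing beats shutting down (which would give -$153).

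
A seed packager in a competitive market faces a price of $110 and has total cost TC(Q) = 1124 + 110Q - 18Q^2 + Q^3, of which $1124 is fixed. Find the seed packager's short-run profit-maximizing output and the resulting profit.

AVC = 110 - 18Q + Q^2; min AVC = $29 at Q = 9. Since P = $110 ≥ min AVC, the firm produces.
With MC = 110 - 36Q + 3Q^2, P = MC on the upward-sloping part at Q* = 12.
TR = 110·12 = 1320. TC = 1124 + 456 = 1580. Profit = 1320 − 1580 = -$260.
Shutting down would mean losing the fixed cost of $1124, so operating at a loss of $260 is better by $864.

Profit = -$260 at Q = 12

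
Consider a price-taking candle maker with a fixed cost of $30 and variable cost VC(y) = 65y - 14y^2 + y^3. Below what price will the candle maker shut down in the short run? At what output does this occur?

The firm shuts down when price falls below the minimum of average variable cost. AVC = VC/y = 65 - 14y + y^2.
dAVC/dy = -14 + 2y = 0 gives y = 7. min AVC = 65 - 14·7 + 7^2 = 16.
For P < $16 the firm produces nothing.

$16 per unit, at y = 7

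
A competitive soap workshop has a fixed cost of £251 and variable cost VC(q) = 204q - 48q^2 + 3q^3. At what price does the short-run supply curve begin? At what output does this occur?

£12 per unit, at q = 8

Short-run supply begins at min AVC. From VC = 204q - 48q^2 + 3q^3, AVC = 204 - 48q + 3q^2.
At the minimum of AVC, MC = AVC. MC = 204 - 96q + 9q^2; setting MC = AVC gives 6q^2 - 48q = 0, so q = 8. min AVC = 12.
For P < £12 the firm produces nothing.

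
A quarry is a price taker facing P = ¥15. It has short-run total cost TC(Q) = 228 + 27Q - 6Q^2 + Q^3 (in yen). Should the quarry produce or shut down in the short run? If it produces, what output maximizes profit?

Shut down

From TC, MC = TC'(Q) = 27 - 12Q + 3Q^2 and AVC = VC/Q = 27 - 6Q + Q^2.
AVC hits its minimum where MC = AVC, at Q = 3, giving min AVC = 27 - 6·3 + 3^2 = ¥18.
Since P = ¥15 < min AVC = ¥18, price fails to cover variable cost at any output.
Best response: produce nothing and absorb the ¥228 fixed cost.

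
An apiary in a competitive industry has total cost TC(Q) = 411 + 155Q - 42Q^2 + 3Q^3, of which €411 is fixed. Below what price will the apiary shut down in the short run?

Short-run supply begins at min AVC. From VC = 155Q - 42Q^2 + 3Q^3, AVC = 155 - 42Q + 3Q^2.
dAVC/dQ = -42 + 6Q = 0 gives Q = 7. min AVC = 155 - 42·7 + 3·7^2 = 8.
So the shutdown price is €8.

€8 per unit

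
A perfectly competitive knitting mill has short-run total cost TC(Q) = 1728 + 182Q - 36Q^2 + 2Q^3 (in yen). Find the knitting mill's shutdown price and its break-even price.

Shutdown price = ¥20; break-even price = ¥182

Shutdown price = min AVC. AVC = 182 - 36Q + 2Q^2, with vertex at Q = 9 and minimum ¥20.
ATC = 1728/Q + 182 - 36Q + 2Q^2. Setting dATC/dQ = −1728/Q^2 − 36 + 4Q = 0 gives Q = 12 (since 4·12^3 − 36·12^2 = 1728).
min ATC = 1728/12 + 182 − 36·12 + 2·12^2 = ¥182. That is the break-even price.
Between these two prices the firm operates at a loss; above ¥182 it earns a profit.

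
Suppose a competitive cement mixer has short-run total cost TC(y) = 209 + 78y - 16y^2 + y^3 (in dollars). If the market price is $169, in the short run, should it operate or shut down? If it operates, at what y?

Variable cost is VC = 78y - 16y^2 + y^3, so AVC = VC/y = 78 - 16y + y^2 and MC = dTC/dy = 78 - 32y + 3y^2.
AVC is minimized where dAVC/dy = -16 + 2y = 0, at y = 8; min AVC = 78 - 16·8 + 8^2 = $14.
Since P = $169 ≥ min AVC = $14, price covers variable cost and the firm should produce.
Set P = MC: 169 = 78 - 32y + 3y^2 → -91 - 32y + 3y^2 = 0. The roots are y = -7/3 and y = 13; the profit-maximizing output is on the rising part of MC, so y* = 13.
Check: AVC at y = 13 is $39 ≤ P, so revenue covers variable cost.
Profit = P·y − TC = 169·13 − 716 = $1481.

Produce at y = 13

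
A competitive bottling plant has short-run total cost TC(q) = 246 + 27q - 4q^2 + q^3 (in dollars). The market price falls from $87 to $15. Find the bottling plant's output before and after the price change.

Output falls from 6 to 0 (the firm shuts down)

MC = 27 - 8q + 3q^2; the shutdown threshold is min AVC = $23 (at q = 2).
At P = $87 ≥ min AVC, set P = MC on the rising branch: q = 6.
At P = $15 < min AVC = $23, price no longer covers variable cost at any output, so the firm shuts down: q = 0.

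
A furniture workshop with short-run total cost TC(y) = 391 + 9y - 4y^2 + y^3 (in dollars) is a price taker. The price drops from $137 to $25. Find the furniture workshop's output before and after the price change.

AVC = 9 - 4y + y^2, minimized at y = 2 where min AVC = $5. MC = 9 - 8y + 3y^2.
At P = $137 ≥ min AVC, set P = MC on the rising branch: y = 8.
At P = $25 ≥ min AVC, set P = MC: y = 4. The firm stays open but cuts output.

Output falls from 8 to 4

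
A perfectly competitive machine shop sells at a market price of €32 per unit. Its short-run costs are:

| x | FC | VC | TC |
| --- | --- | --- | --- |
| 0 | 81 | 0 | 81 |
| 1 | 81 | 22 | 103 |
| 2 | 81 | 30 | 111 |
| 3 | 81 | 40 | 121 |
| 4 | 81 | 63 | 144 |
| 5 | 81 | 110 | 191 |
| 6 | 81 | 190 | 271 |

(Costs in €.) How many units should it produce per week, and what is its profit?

Tabulate TR − TC: x=0: -81; x=1: -71; x=2: -47; x=3: -25; x=4: -16; x=5: -31; x=6: -79.
Profit is maximized at x = 4. AVC there is 63/4 = €15.75 ≤ P, so producing beats shutting down (which would give -€81).

x = 4; profit = -€16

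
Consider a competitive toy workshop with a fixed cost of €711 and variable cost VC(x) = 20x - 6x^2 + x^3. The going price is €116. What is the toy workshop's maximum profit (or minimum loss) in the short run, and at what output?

AVC = 20 - 6x + x^2 has its minimum €11 at x = 3; price €116 clears that bar, so the firm operates.
With MC = 20 - 12x + 3x^2, P = MC on the upward-sloping part at x* = 8.
TR = 116·8 = 928. TC = 711 + 288 = 999. Profit = 928 − 999 = -€71.
Shutting down would mean losing the fixed cost of €711, so operating at a loss of €71 is better by €640.

Profit = -€71 at x = 8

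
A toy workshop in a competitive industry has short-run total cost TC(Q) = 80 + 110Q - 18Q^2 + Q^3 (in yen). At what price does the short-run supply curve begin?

The shutdown price is the minimum of AVC. VC = 110Q - 18Q^2 + Q^3, so AVC = 110 - 18Q + Q^2.
dAVC/dQ = -18 + 2Q = 0 gives Q = 9. min AVC = 110 - 18·9 + 9^2 = 29.
For P < ¥29 the firm produces nothing.

¥29 per unit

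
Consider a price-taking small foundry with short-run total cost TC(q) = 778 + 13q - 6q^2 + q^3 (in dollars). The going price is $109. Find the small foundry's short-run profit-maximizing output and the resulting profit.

Profit = -$138 at q = 8

AVC = 13 - 6q + q^2; min AVC = $4 at q = 3. Since P = $109 ≥ min AVC, the firm produces.
MC = 13 - 12q + 3q^2. Setting P = MC and taking the root on the rising branch gives q* = 8.
TR = 109·8 = 872. TC = 778 + 232 = 1010. Profit = 872 − 1010 = -$138.
By producing, the firm covers all variable cost plus $640 of fixed cost; shutting down would lose the full $778.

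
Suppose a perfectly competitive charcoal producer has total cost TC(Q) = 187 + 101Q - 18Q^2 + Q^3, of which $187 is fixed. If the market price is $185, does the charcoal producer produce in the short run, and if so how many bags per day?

Produce at Q = 14

Strip out fixed cost: VC = 101Q - 18Q^2 + Q^3. Then AVC = 101 - 18Q + Q^2 and MC = 101 - 36Q + 3Q^2.
AVC is minimized where dAVC/dQ = -18 + 2Q = 0, at Q = 9; min AVC = 101 - 18·9 + 9^2 = $20.
Because $185 ≥ $20, revenue can cover variable cost; the firm operates.
Solving P = MC: -84 - 36Q + 3Q^2 = 0 ⇒ Q = -2 or 14. On the upward-sloping branch, Q* = 14.
Check: AVC at Q = 14 is $45 ≤ P, so revenue covers variable cost.
Profit = P·Q − TC = 185·14 − 817 = $1773.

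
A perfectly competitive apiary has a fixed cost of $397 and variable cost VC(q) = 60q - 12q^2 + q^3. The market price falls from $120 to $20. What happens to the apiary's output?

Output falls from 10 to 0 (the firm shuts down)

AVC = 60 - 12q + q^2, minimized at q = 6 where min AVC = $24. MC = 60 - 24q + 3q^2.
At P = $120 ≥ min AVC, set P = MC on the rising branch: q = 10.
At P = $20 < min AVC = $24, price no longer covers variable cost at any output, so the firm shuts down: q = 0.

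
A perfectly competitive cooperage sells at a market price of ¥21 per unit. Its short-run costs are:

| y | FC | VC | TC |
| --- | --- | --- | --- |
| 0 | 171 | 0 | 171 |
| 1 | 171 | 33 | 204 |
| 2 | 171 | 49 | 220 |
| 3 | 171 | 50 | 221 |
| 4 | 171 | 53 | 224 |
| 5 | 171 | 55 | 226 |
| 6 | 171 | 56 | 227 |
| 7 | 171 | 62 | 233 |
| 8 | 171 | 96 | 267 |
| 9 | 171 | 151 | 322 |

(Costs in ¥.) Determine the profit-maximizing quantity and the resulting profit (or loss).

Profit at each row (π = 21y − TC): y=0: -171; y=1: -183; y=2: -178; y=3: -158; y=4: -140; y=5: -121; y=6: -101; y=7: -86; y=8: -99; y=9: -133.
Profit is maximized at y = 7. AVC there is 62/7 = ¥8.86 ≤ P, so producing beats shutting down (which would give -¥171).

y = 7; profit = -¥86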